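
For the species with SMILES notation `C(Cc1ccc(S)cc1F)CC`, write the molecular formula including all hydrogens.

C10H13FS

Heavy atoms from the SMILES: 10 C, 1 F, 1 S.
Implicit hydrogens by atom environment:
  3 × C: 2 H each → 6
  3 × C (aromatic): 1 H each → 3
  3 × C (aromatic): no H
  1 × C: 3 H
  1 × F: no H
  1 × S: 1 H
  Total hydrogens = 13.
Molecular formula: C10H13FS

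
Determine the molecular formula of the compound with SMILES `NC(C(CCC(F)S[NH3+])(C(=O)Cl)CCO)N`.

C8H18ClFN3O2S+

Heavy atoms from the SMILES: 8 C, 1 Cl, 1 F, 3 N, 2 O, 1 S.
Implicit hydrogens by atom environment:
  4 × C: 2 H each → 8
  2 × C: 1 H each → 2
  2 × C: no H
  2 × N: 2 H each → 4
  1 × Cl: no H
  1 × F: no H
  1 × N (charge +1): 3 H
  1 × O: 1 H
  1 × O: no H
  1 × S: no H
  Total hydrogens = 18.
Net charge +1.
Molecular formula: C8H18ClFN3O2S+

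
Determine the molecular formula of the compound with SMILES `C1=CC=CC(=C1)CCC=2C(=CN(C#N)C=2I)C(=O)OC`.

Heavy atoms from the SMILES: 15 C, 1 I, 2 N, 2 O.
Implicit hydrogens by atom environment:
  6 × C (aromatic): 1 H each → 6
  4 × C (aromatic): no H
  2 × C: 2 H each → 4
  2 × C: no H
  2 × O: no H
  1 × C: 3 H
  1 × I: no H
  1 × N (aromatic): no H
  1 × N: no H
  Total hydrogens = 13.
Molecular formula: C15H13IN2O2

C15H13IN2O2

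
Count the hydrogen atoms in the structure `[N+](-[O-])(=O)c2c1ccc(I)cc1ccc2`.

Hydrogens are implicit in SMILES; fill each atom to its normal valence:
  6 × C (aromatic): 1 H each → 6
  4 × C (aromatic): no H
  1 × I: no H
  1 × N (charge +1): no H
  1 × O: no H
  1 × O (charge -1): no H
  Total hydrogens = 6.

6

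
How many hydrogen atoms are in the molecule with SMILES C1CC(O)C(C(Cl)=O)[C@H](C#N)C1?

10

Hydrogens are implicit in SMILES; fill each atom to its normal valence:
  3 × C: 2 H each → 6
  3 × C: 1 H each → 3
  2 × C: no H
  1 × Cl: no H
  1 × N: no H
  1 × O: 1 H
  1 × O: no H
  Total hydrogens = 10.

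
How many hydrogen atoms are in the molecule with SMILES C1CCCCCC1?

Hydrogens are implicit in SMILES; fill each atom to its normal valence:
  7 × C: 2 H each → 14
  Total hydrogens = 14.

14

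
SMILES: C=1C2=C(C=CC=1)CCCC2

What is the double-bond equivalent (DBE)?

5

Molecular formula from the SMILES: C10H12.
DoU = (2C + 2 + N − H − X)/2 = (2·10 + 2 + 0 − 12 − 0)/2 = 10/2 = 5.
(Structurally: 2 ring(s) + 3 π bond(s) = 5.)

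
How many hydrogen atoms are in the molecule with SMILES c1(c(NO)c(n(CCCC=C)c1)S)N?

15

Hydrogens are implicit in SMILES; fill each atom to its normal valence:
  4 × C: 2 H each → 8
  3 × C (aromatic): no H
  1 × C (aromatic): 1 H
  1 × C: 1 H
  1 × N: 2 H
  1 × N: 1 H
  1 × N (aromatic): no H
  1 × O: 1 H
  1 × S: 1 H
  Total hydrogens = 15.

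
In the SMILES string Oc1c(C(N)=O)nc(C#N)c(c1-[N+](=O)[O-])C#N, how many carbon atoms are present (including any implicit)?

The symbol for carbon appears 8 times in the SMILES. Lowercase c denotes aromatic carbon and counts toward C.

8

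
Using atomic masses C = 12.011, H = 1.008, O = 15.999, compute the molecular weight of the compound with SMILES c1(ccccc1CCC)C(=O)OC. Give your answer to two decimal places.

178.23

Molecular formula: C11H14O2.
M = 11×12.011 + 14×1.008 + 2×15.999 = 178.23 g/mol.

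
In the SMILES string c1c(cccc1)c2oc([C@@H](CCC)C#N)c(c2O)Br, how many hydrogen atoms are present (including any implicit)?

14

Hydrogens are implicit in SMILES; fill each atom to its normal valence:
  5 × C (aromatic): 1 H each → 5
  5 × C (aromatic): no H
  2 × C: 2 H each → 4
  1 × Br: no H
  1 × C: 3 H
  1 × C: 1 H
  1 × C: no H
  1 × N: no H
  1 × O: 1 H
  1 × O (aromatic): no H
  Total hydrogens = 14.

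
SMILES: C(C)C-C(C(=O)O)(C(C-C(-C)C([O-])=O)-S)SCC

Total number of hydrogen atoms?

Hydrogens are implicit in SMILES; fill each atom to its normal valence:
  4 × C: 2 H each → 8
  3 × C: 3 H each → 9
  3 × C: no H
  2 × C: 1 H each → 2
  2 × O: no H
  1 × O: 1 H
  1 × O (charge -1): no H
  1 × S: 1 H
  1 × S: no H
  Total hydrogens = 21.

21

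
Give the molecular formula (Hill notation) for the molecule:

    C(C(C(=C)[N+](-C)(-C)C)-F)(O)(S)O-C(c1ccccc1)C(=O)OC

Heavy atoms from the SMILES: 16 C, 1 F, 1 N, 4 O, 1 S.
Implicit hydrogens by atom environment:
  5 × C (aromatic): 1 H each → 5
  4 × C: 3 H each → 12
  3 × C: no H
  3 × O: no H
  2 × C: 1 H each → 2
  1 × C: 2 H
  1 × C (aromatic): no H
  1 × F: no H
  1 × N (charge +1): no H
  1 × O: 1 H
  1 × S: 1 H
  Total hydrogens = 23.
Net charge +1.
Molecular formula: C16H23FNO4S+

C16H23FNO4S+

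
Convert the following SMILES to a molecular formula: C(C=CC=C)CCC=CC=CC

Heavy atoms from the SMILES: 12 C.
Implicit hydrogens by atom environment:
  7 × C: 1 H each → 7
  4 × C: 2 H each → 8
  1 × C: 3 H
  Total hydrogens = 18.
Molecular formula: C12H18

C12H18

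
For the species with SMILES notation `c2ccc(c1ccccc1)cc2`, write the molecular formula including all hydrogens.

Heavy atoms from the SMILES: 12 C.
Implicit hydrogens by atom environment:
  10 × C (aromatic): 1 H each → 10
  2 × C (aromatic): no H
  Total hydrogens = 10.
Molecular formula: C12H10

C12H10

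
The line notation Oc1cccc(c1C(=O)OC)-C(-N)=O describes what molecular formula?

Heavy atoms from the SMILES: 9 C, 1 N, 4 O.
Implicit hydrogens by atom environment:
  3 × C (aromatic): 1 H each → 3
  3 × C (aromatic): no H
  3 × O: no H
  2 × C: no H
  1 × C: 3 H
  1 × N: 2 H
  1 × O: 1 H
  Total hydrogens = 9.
Molecular formula: C9H9NO4

C9H9NO4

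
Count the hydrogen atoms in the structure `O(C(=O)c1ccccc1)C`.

Hydrogens are implicit in SMILES; fill each atom to its normal valence:
  5 × C (aromatic): 1 H each → 5
  2 × O: no H
  1 × C: 3 H
  1 × C (aromatic): no H
  1 × C: no H
  Total hydrogens = 8.

8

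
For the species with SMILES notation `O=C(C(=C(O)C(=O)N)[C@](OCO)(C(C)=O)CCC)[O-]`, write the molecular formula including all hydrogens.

Heavy atoms from the SMILES: 11 C, 1 N, 7 O.
Implicit hydrogens by atom environment:
  6 × C: no H
  4 × O: no H
  3 × C: 2 H each → 6
  2 × C: 3 H each → 6
  2 × O: 1 H each → 2
  1 × N: 2 H
  1 × O (charge -1): no H
  Total hydrogens = 16.
Net charge -1.
Molecular formula: C11H16NO7-

C11H16NO7-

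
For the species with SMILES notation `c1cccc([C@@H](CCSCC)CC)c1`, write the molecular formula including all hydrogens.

Heavy atoms from the SMILES: 13 C, 1 S.
Implicit hydrogens by atom environment:
  5 × C (aromatic): 1 H each → 5
  4 × C: 2 H each → 8
  2 × C: 3 H each → 6
  1 × C: 1 H
  1 × C (aromatic): no H
  1 × S: no H
  Total hydrogens = 20.
Molecular formula: C13H20S

C13H20S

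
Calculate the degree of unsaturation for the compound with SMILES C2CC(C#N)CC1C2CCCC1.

Molecular formula from the SMILES: C11H17N.
DoU = (2C + 2 + N − H − X)/2 = (2·11 + 2 + 1 − 17 − 0)/2 = 8/2 = 4.
(Structurally: 2 ring(s) + 2 π bond(s) = 4.)

4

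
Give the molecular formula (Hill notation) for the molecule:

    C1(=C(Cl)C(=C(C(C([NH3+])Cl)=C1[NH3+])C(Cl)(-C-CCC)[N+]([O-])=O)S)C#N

Heavy atoms from the SMILES: 13 C, 3 Cl, 4 N, 2 O, 1 S.
Implicit hydrogens by atom environment:
  6 × C (aromatic): no H
  3 × C: 2 H each → 6
  3 × Cl: no H
  2 × C: no H
  2 × N (charge +1): 3 H each → 6
  1 × C: 3 H
  1 × C: 1 H
  1 × N (charge +1): no H
  1 × N: no H
  1 × O: no H
  1 × O (charge -1): no H
  1 × S: 1 H
  Total hydrogens = 17.
Net charge +2.
Molecular formula: [C13H17Cl3N4O2S]2+

[C13H17Cl3N4O2S]2+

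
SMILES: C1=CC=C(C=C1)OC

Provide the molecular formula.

C7H8O

Heavy atoms from the SMILES: 7 C, 1 O.
Implicit hydrogens by atom environment:
  5 × C (aromatic): 1 H each → 5
  1 × C: 3 H
  1 × C (aromatic): no H
  1 × O: no H
  Total hydrogens = 8.
Molecular formula: C7H8O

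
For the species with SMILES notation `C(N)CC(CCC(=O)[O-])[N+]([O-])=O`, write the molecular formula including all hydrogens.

Heavy atoms from the SMILES: 6 C, 2 N, 4 O.
Implicit hydrogens by atom environment:
  4 × C: 2 H each → 8
  2 × O: no H
  2 × O (charge -1): no H
  1 × C: 1 H
  1 × C: no H
  1 × N: 2 H
  1 × N (charge +1): no H
  Total hydrogens = 11.
Net charge -1.
Molecular formula: C6H11N2O4-

C6H11N2O4-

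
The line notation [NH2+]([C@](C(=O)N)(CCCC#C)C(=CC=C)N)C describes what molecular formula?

Heavy atoms from the SMILES: 12 C, 3 N, 1 O.
Implicit hydrogens by atom environment:
  4 × C: 2 H each → 8
  4 × C: no H
  3 × C: 1 H each → 3
  2 × N: 2 H each → 4
  1 × C: 3 H
  1 × N (charge +1): 2 H
  1 × O: no H
  Total hydrogens = 20.
Net charge +1.
Molecular formula: C12H20N3O+

C12H20N3O+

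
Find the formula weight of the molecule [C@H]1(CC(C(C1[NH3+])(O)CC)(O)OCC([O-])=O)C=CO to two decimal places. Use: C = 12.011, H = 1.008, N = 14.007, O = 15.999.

Molecular formula: C11H19NO6.
M = 11×12.011 + 19×1.008 + 1×14.007 + 6×15.999 = 261.27 g/mol.

261.27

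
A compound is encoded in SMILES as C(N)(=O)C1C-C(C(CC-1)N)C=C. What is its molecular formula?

Heavy atoms from the SMILES: 9 C, 2 N, 1 O.
Implicit hydrogens by atom environment:
  4 × C: 2 H each → 8
  4 × C: 1 H each → 4
  2 × N: 2 H each → 4
  1 × C: no H
  1 × O: no H
  Total hydrogens = 16.
Molecular formula: C9H16N2O

C9H16N2O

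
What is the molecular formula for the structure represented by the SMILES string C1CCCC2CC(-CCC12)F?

Heavy atoms from the SMILES: 10 C, 1 F.
Implicit hydrogens by atom environment:
  7 × C: 2 H each → 14
  3 × C: 1 H each → 3
  1 × F: no H
  Total hydrogens = 17.
Molecular formula: C10H17F

C10H17F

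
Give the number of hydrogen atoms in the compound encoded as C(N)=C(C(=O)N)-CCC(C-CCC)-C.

Hydrogens are implicit in SMILES; fill each atom to its normal valence:
  5 × C: 2 H each → 10
  2 × C: 3 H each → 6
  2 × C: 1 H each → 2
  2 × C: no H
  2 × N: 2 H each → 4
  1 × O: no H
  Total hydrogens = 22.

22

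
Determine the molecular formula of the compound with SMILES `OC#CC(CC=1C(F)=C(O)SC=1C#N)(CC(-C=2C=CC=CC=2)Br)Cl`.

C17H12BrClFNO2S

Heavy atoms from the SMILES: 1 Br, 17 C, 1 Cl, 1 F, 1 N, 2 O, 1 S.
Implicit hydrogens by atom environment:
  5 × C (aromatic): 1 H each → 5
  5 × C (aromatic): no H
  4 × C: no H
  2 × C: 2 H each → 4
  2 × O: 1 H each → 2
  1 × Br: no H
  1 × C: 1 H
  1 × Cl: no H
  1 × F: no H
  1 × N: no H
  1 × S (aromatic): no H
  Total hydrogens = 12.
Molecular formula: C17H12BrClFNO2S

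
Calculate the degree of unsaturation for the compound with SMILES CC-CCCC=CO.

Molecular formula from the SMILES: C7H14O.
DoU = (2C + 2 + N − H − X)/2 = (2·7 + 2 + 0 − 14 − 0)/2 = 2/2 = 1.
(Structurally: 0 ring(s) + 1 π bond(s) = 1.)

1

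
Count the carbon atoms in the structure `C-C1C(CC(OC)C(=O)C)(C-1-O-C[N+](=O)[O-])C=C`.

The symbol for carbon appears 12 times in the SMILES.

12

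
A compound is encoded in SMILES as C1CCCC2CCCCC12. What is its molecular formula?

Heavy atoms from the SMILES: 10 C.
Implicit hydrogens by atom environment:
  8 × C: 2 H each → 16
  2 × C: 1 H each → 2
  Total hydrogens = 18.
Molecular formula: C10H18

C10H18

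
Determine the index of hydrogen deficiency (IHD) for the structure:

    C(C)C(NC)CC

0

Molecular formula from the SMILES: C6H15N.
DoU = (2C + 2 + N − H − X)/2 = (2·6 + 2 + 1 − 15 − 0)/2 = 0/2 = 0.
(Structurally: 0 ring(s) + 0 π bond(s) = 0.)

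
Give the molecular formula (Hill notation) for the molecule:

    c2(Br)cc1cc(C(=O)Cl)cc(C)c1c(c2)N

Heavy atoms from the SMILES: 1 Br, 12 C, 1 Cl, 1 N, 1 O.
Implicit hydrogens by atom environment:
  6 × C (aromatic): no H
  4 × C (aromatic): 1 H each → 4
  1 × Br: no H
  1 × C: 3 H
  1 × C: no H
  1 × Cl: no H
  1 × N: 2 H
  1 × O: no H
  Total hydrogens = 9.
Molecular formula: C12H9BrClNO

C12H9BrClNO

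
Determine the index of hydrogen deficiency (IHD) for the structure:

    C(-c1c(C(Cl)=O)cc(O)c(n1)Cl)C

5

Molecular formula from the SMILES: C8H7Cl2NO2.
DoU = (2C + 2 + N − H − X)/2 = (2·8 + 2 + 1 − 7 − 2)/2 = 10/2 = 5.
(Structurally: 1 ring(s) + 4 π bond(s) = 5.)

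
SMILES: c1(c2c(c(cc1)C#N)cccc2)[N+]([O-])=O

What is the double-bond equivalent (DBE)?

10

Molecular formula from the SMILES: C11H6N2O2.
DoU = (2C + 2 + N − H − X)/2 = (2·11 + 2 + 2 − 6 − 0)/2 = 20/2 = 10.
(Structurally: 2 ring(s) + 8 π bond(s) = 10.)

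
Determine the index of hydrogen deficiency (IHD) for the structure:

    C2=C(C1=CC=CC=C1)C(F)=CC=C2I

Molecular formula from the SMILES: C12H8FI.
DoU = (2C + 2 + N − H − X)/2 = (2·12 + 2 + 0 − 8 − 2)/2 = 16/2 = 8.
(Structurally: 2 ring(s) + 6 π bond(s) = 8.)

8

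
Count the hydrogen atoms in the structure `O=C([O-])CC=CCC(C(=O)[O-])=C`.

Hydrogens are implicit in SMILES; fill each atom to its normal valence:
  3 × C: 2 H each → 6
  3 × C: no H
  2 × C: 1 H each → 2
  2 × O: no H
  2 × O (charge -1): no H
  Total hydrogens = 8.

8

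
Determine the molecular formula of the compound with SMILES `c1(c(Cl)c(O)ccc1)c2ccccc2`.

Heavy atoms from the SMILES: 12 C, 1 Cl, 1 O.
Implicit hydrogens by atom environment:
  8 × C (aromatic): 1 H each → 8
  4 × C (aromatic): no H
  1 × Cl: no H
  1 × O: 1 H
  Total hydrogens = 9.
Molecular formula: C12H9ClO

C12H9ClO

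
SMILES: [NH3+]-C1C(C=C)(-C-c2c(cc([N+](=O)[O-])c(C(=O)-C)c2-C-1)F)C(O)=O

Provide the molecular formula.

C15H16FN2O5+

Heavy atoms from the SMILES: 15 C, 1 F, 2 N, 5 O.
Implicit hydrogens by atom environment:
  5 × C (aromatic): no H
  3 × C: 2 H each → 6
  3 × C: no H
  3 × O: no H
  2 × C: 1 H each → 2
  1 × C: 3 H
  1 × C (aromatic): 1 H
  1 × F: no H
  1 × N (charge +1): 3 H
  1 × N (charge +1): no H
  1 × O: 1 H
  1 × O (charge -1): no H
  Total hydrogens = 16.
Net charge +1.
Molecular formula: C15H16FN2O5+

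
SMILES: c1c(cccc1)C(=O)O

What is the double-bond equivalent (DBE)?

5

Molecular formula from the SMILES: C7H6O2.
DoU = (2C + 2 + N − H − X)/2 = (2·7 + 2 + 0 − 6 − 0)/2 = 10/2 = 5.
(Structurally: 1 ring(s) + 4 π bond(s) = 5.)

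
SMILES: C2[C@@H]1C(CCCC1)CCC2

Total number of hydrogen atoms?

18

Hydrogens are implicit in SMILES; fill each atom to its normal valence:
  8 × C: 2 H each → 16
  2 × C: 1 H each → 2
  Total hydrogens = 18.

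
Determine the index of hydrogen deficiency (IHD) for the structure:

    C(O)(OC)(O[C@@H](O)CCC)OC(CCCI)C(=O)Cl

1

Molecular formula from the SMILES: C11H20ClIO6.
DoU = (2C + 2 + N − H − X)/2 = (2·11 + 2 + 0 − 20 − 2)/2 = 2/2 = 1.
(Structurally: 0 ring(s) + 1 π bond(s) = 1.)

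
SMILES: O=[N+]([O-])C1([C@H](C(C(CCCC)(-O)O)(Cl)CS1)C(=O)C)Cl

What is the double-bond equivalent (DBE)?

Molecular formula from the SMILES: C11H17Cl2NO5S.
DoU = (2C + 2 + N − H − X)/2 = (2·11 + 2 + 1 − 17 − 2)/2 = 6/2 = 3.
(Structurally: 1 ring(s) + 2 π bond(s) = 3.)

3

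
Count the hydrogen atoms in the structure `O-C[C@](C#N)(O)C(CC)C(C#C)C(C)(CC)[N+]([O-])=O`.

Hydrogens are implicit in SMILES; fill each atom to its normal valence:
  4 × C: no H
  3 × C: 3 H each → 9
  3 × C: 2 H each → 6
  3 × C: 1 H each → 3
  2 × O: 1 H each → 2
  1 × N (charge +1): no H
  1 × N: no H
  1 × O: no H
  1 × O (charge -1): no H
  Total hydrogens = 20.

20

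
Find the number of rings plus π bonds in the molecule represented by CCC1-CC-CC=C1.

Molecular formula from the SMILES: C8H14.
DoU = (2C + 2 + N − H − X)/2 = (2·8 + 2 + 0 − 14 − 0)/2 = 4/2 = 2.
(Structurally: 1 ring(s) + 1 π bond(s) = 2.)

2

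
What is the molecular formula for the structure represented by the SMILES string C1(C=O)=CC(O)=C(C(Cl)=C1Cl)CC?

Heavy atoms from the SMILES: 9 C, 2 Cl, 2 O.
Implicit hydrogens by atom environment:
  5 × C (aromatic): no H
  2 × Cl: no H
  1 × C: 3 H
  1 × C: 2 H
  1 × C (aromatic): 1 H
  1 × C: 1 H
  1 × O: 1 H
  1 × O: no H
  Total hydrogens = 8.
Molecular formula: C9H8Cl2O2

C9H8Cl2O2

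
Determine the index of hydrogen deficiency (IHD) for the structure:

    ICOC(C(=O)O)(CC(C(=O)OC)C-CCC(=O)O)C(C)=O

Molecular formula from the SMILES: C13H19IO8.
DoU = (2C + 2 + N − H − X)/2 = (2·13 + 2 + 0 − 19 − 1)/2 = 8/2 = 4.
(Structurally: 0 ring(s) + 4 π bond(s) = 4.)

4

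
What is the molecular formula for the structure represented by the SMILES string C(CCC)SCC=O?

C6H12OS

Heavy atoms from the SMILES: 6 C, 1 O, 1 S.
Implicit hydrogens by atom environment:
  4 × C: 2 H each → 8
  1 × C: 3 H
  1 × C: 1 H
  1 × O: no H
  1 × S: no H
  Total hydrogens = 12.
Molecular formula: C6H12OS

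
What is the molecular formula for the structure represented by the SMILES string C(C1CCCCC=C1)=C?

Heavy atoms from the SMILES: 9 C.
Implicit hydrogens by atom environment:
  5 × C: 2 H each → 10
  4 × C: 1 H each → 4
  Total hydrogens = 14.
Molecular formula: C9H14

C9H14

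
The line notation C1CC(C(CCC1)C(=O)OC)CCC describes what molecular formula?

Heavy atoms from the SMILES: 12 C, 2 O.
Implicit hydrogens by atom environment:
  7 × C: 2 H each → 14
  2 × C: 3 H each → 6
  2 × C: 1 H each → 2
  2 × O: no H
  1 × C: no H
  Total hydrogens = 22.
Molecular formula: C12H22O2

C12H22O2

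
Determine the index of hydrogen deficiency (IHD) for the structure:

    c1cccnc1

Molecular formula from the SMILES: C5H5N.
DoU = (2C + 2 + N − H − X)/2 = (2·5 + 2 + 1 − 5 − 0)/2 = 8/2 = 4.
(Structurally: 1 ring(s) + 3 π bond(s) = 4.)

4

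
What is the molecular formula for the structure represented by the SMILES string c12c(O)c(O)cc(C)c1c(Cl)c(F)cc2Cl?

C11H7Cl2FO2

Heavy atoms from the SMILES: 11 C, 2 Cl, 1 F, 2 O.
Implicit hydrogens by atom environment:
  8 × C (aromatic): no H
  2 × C (aromatic): 1 H each → 2
  2 × Cl: no H
  2 × O: 1 H each → 2
  1 × C: 3 H
  1 × F: no H
  Total hydrogens = 7.
Molecular formula: C11H7Cl2FO2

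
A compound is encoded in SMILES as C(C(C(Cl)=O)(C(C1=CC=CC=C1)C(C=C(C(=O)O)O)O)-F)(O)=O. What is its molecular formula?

C14H12ClFO7

Heavy atoms from the SMILES: 14 C, 1 Cl, 1 F, 7 O.
Implicit hydrogens by atom environment:
  5 × C (aromatic): 1 H each → 5
  5 × C: no H
  4 × O: 1 H each → 4
  3 × C: 1 H each → 3
  3 × O: no H
  1 × C (aromatic): no H
  1 × Cl: no H
  1 × F: no H
  Total hydrogens = 12.
Molecular formula: C14H12ClFO7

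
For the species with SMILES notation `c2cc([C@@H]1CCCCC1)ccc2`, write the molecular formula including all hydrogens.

C12H16

Heavy atoms from the SMILES: 12 C.
Implicit hydrogens by atom environment:
  5 × C: 2 H each → 10
  5 × C (aromatic): 1 H each → 5
  1 × C: 1 H
  1 × C (aromatic): no H
  Total hydrogens = 16.
Molecular formula: C12H16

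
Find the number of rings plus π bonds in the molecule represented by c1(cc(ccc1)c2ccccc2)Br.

8

Molecular formula from the SMILES: C12H9Br.
DoU = (2C + 2 + N − H − X)/2 = (2·12 + 2 + 0 − 9 − 1)/2 = 16/2 = 8.
(Structurally: 2 ring(s) + 6 π bond(s) = 8.)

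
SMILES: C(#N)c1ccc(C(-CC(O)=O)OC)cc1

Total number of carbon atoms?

11

The symbol for carbon appears 11 times in the SMILES. Lowercase c denotes aromatic carbon and counts toward C.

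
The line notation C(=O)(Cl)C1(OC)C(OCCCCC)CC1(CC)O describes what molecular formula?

C13H23ClO4

Heavy atoms from the SMILES: 13 C, 1 Cl, 4 O.
Implicit hydrogens by atom environment:
  6 × C: 2 H each → 12
  3 × C: 3 H each → 9
  3 × C: no H
  3 × O: no H
  1 × C: 1 H
  1 × Cl: no H
  1 × O: 1 H
  Total hydrogens = 23.
Molecular formula: C13H23ClO4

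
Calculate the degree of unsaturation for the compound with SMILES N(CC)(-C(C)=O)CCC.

Molecular formula from the SMILES: C7H15NO.
DoU = (2C + 2 + N − H − X)/2 = (2·7 + 2 + 1 − 15 − 0)/2 = 2/2 = 1.
(Structurally: 0 ring(s) + 1 π bond(s) = 1.)

1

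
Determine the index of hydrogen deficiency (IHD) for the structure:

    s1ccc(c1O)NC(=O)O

Molecular formula from the SMILES: C5H5NO3S.
DoU = (2C + 2 + N − H − X)/2 = (2·5 + 2 + 1 − 5 − 0)/2 = 8/2 = 4.
(Structurally: 1 ring(s) + 3 π bond(s) = 4.)

4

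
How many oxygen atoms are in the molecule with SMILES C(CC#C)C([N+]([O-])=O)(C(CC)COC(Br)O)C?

4

The symbol for oxygen appears 4 times in the SMILES.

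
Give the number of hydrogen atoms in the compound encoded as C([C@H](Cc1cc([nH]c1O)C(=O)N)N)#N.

10

Hydrogens are implicit in SMILES; fill each atom to its normal valence:
  3 × C (aromatic): no H
  2 × C: no H
  2 × N: 2 H each → 4
  1 × C: 2 H
  1 × C (aromatic): 1 H
  1 × C: 1 H
  1 × N (aromatic): 1 H
  1 × N: no H
  1 × O: 1 H
  1 × O: no H
  Total hydrogens = 10.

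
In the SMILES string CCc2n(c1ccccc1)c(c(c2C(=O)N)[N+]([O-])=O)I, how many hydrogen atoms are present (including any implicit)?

12

Hydrogens are implicit in SMILES; fill each atom to its normal valence:
  5 × C (aromatic): 1 H each → 5
  5 × C (aromatic): no H
  2 × O: no H
  1 × C: 3 H
  1 × C: 2 H
  1 × C: no H
  1 × I: no H
  1 × N: 2 H
  1 × N (aromatic): no H
  1 × N (charge +1): no H
  1 × O (charge -1): no H
  Total hydrogens = 12.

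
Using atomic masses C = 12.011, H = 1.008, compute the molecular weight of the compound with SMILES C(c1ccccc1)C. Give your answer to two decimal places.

106.17

Molecular formula: C8H10.
M = 8×12.011 + 10×1.008 = 106.17 g/mol.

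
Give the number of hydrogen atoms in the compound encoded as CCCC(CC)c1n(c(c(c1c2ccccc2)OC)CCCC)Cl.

30

Hydrogens are implicit in SMILES; fill each atom to its normal valence:
  6 × C: 2 H each → 12
  5 × C (aromatic): 1 H each → 5
  5 × C (aromatic): no H
  4 × C: 3 H each → 12
  1 × C: 1 H
  1 × Cl: no H
  1 × N (aromatic): no H
  1 × O: no H
  Total hydrogens = 30.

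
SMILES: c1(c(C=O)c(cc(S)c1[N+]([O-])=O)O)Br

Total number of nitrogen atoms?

The symbol for nitrogen appears 1 time in the SMILES.

1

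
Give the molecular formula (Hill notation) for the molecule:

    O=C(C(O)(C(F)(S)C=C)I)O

C5H6FIO3S

Heavy atoms from the SMILES: 5 C, 1 F, 1 I, 3 O, 1 S.
Implicit hydrogens by atom environment:
  3 × C: no H
  2 × O: 1 H each → 2
  1 × C: 2 H
  1 × C: 1 H
  1 × F: no H
  1 × I: no H
  1 × O: no H
  1 × S: 1 H
  Total hydrogens = 6.
Molecular formula: C5H6FIO3S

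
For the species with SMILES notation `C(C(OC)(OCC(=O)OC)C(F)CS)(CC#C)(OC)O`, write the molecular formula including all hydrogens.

C12H19FO6S

Heavy atoms from the SMILES: 12 C, 1 F, 6 O, 1 S.
Implicit hydrogens by atom environment:
  5 × O: no H
  4 × C: no H
  3 × C: 3 H each → 9
  3 × C: 2 H each → 6
  2 × C: 1 H each → 2
  1 × F: no H
  1 × O: 1 H
  1 × S: 1 H
  Total hydrogens = 19.
Molecular formula: C12H19FO6S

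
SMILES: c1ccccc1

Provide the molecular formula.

Heavy atoms from the SMILES: 6 C.
Implicit hydrogens by atom environment:
  6 × C (aromatic): 1 H each → 6
  Total hydrogens = 6.
Molecular formula: C6H6

C6H6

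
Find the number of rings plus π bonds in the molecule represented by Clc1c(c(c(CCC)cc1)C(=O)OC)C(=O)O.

Molecular formula from the SMILES: C12H13ClO4.
DoU = (2C + 2 + N − H − X)/2 = (2·12 + 2 + 0 − 13 − 1)/2 = 12/2 = 6.
(Structurally: 1 ring(s) + 5 π bond(s) = 6.)

6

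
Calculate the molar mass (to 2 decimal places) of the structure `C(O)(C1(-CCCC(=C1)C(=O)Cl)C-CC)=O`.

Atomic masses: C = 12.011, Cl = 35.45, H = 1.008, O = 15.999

230.69

Molecular formula: C11H15ClO3.
M = 11×12.011 + 1×35.45 + 15×1.008 + 3×15.999 = 230.69 g/mol.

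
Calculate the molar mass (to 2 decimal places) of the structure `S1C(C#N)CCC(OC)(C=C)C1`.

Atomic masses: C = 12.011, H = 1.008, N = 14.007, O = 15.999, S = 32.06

183.27

Molecular formula: C9H13NOS.
M = 9×12.011 + 13×1.008 + 1×14.007 + 1×15.999 + 1×32.06 = 183.27 g/mol.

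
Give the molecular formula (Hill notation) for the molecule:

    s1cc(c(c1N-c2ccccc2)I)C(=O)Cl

Heavy atoms from the SMILES: 11 C, 1 Cl, 1 I, 1 N, 1 O, 1 S.
Implicit hydrogens by atom environment:
  6 × C (aromatic): 1 H each → 6
  4 × C (aromatic): no H
  1 × C: no H
  1 × Cl: no H
  1 × I: no H
  1 × N: 1 H
  1 × O: no H
  1 × S (aromatic): no H
  Total hydrogens = 7.
Molecular formula: C11H7ClINOS

C11H7ClINOS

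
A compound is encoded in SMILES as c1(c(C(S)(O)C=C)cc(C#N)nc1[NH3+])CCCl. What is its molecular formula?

Heavy atoms from the SMILES: 11 C, 1 Cl, 3 N, 1 O, 1 S.
Implicit hydrogens by atom environment:
  4 × C (aromatic): no H
  3 × C: 2 H each → 6
  2 × C: no H
  1 × C (aromatic): 1 H
  1 × C: 1 H
  1 × Cl: no H
  1 × N (charge +1): 3 H
  1 × N (aromatic): no H
  1 × N: no H
  1 × O: 1 H
  1 × S: 1 H
  Total hydrogens = 13.
Net charge +1.
Molecular formula: C11H13ClN3OS+

C11H13ClN3OS+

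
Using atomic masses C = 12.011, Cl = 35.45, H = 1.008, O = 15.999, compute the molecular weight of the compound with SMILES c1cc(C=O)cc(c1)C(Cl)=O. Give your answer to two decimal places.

168.58

Molecular formula: C8H5ClO2.
M = 8×12.011 + 1×35.45 + 5×1.008 + 2×15.999 = 168.58 g/mol.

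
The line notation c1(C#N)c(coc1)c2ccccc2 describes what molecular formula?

Heavy atoms from the SMILES: 11 C, 1 N, 1 O.
Implicit hydrogens by atom environment:
  7 × C (aromatic): 1 H each → 7
  3 × C (aromatic): no H
  1 × C: no H
  1 × N: no H
  1 × O (aromatic): no H
  Total hydrogens = 7.
Molecular formula: C11H7NO

C11H7NO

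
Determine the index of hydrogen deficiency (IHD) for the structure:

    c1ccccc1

Molecular formula from the SMILES: C6H6.
DoU = (2C + 2 + N − H − X)/2 = (2·6 + 2 + 0 − 6 − 0)/2 = 8/2 = 4.
(Structurally: 1 ring(s) + 3 π bond(s) = 4.)

4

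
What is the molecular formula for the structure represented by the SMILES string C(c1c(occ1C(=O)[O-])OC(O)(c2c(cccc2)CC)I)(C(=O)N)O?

Heavy atoms from the SMILES: 16 C, 1 I, 1 N, 7 O.
Implicit hydrogens by atom environment:
  5 × C (aromatic): 1 H each → 5
  5 × C (aromatic): no H
  3 × C: no H
  3 × O: no H
  2 × O: 1 H each → 2
  1 × C: 3 H
  1 × C: 2 H
  1 × C: 1 H
  1 × I: no H
  1 × N: 2 H
  1 × O (aromatic): no H
  1 × O (charge -1): no H
  Total hydrogens = 15.
Net charge -1.
Molecular formula: C16H15INO7-

C16H15INO7-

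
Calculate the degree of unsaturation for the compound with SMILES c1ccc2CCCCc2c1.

Molecular formula from the SMILES: C10H12.
DoU = (2C + 2 + N − H − X)/2 = (2·10 + 2 + 0 − 12 − 0)/2 = 10/2 = 5.
(Structurally: 2 ring(s) + 3 π bond(s) = 5.)

5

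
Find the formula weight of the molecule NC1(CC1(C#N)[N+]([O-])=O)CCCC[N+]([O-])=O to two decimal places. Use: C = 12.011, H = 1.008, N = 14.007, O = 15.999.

Molecular formula: C8H12N4O4.
M = 8×12.011 + 12×1.008 + 4×14.007 + 4×15.999 = 228.21 g/mol.

228.21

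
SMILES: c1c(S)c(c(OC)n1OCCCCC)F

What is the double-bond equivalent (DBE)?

3

Molecular formula from the SMILES: C10H16FNO2S.
DoU = (2C + 2 + N − H − X)/2 = (2·10 + 2 + 1 − 16 − 1)/2 = 6/2 = 3.
(Structurally: 1 ring(s) + 2 π bond(s) = 3.)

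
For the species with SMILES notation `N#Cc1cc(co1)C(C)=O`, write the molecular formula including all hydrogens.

Heavy atoms from the SMILES: 7 C, 1 N, 2 O.
Implicit hydrogens by atom environment:
  2 × C (aromatic): 1 H each → 2
  2 × C (aromatic): no H
  2 × C: no H
  1 × C: 3 H
  1 × N: no H
  1 × O (aromatic): no H
  1 × O: no H
  Total hydrogens = 5.
Molecular formula: C7H5NO2

C7H5NO2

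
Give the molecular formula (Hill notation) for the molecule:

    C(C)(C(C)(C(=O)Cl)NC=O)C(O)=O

Heavy atoms from the SMILES: 7 C, 1 Cl, 1 N, 4 O.
Implicit hydrogens by atom environment:
  3 × C: no H
  3 × O: no H
  2 × C: 3 H each → 6
  2 × C: 1 H each → 2
  1 × Cl: no H
  1 × N: 1 H
  1 × O: 1 H
  Total hydrogens = 10.
Molecular formula: C7H10ClNO4

C7H10ClNO4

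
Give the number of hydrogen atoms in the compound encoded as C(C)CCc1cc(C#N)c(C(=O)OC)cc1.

Hydrogens are implicit in SMILES; fill each atom to its normal valence:
  3 × C: 2 H each → 6
  3 × C (aromatic): 1 H each → 3
  3 × C (aromatic): no H
  2 × C: 3 H each → 6
  2 × C: no H
  2 × O: no H
  1 × N: no H
  Total hydrogens = 15.

15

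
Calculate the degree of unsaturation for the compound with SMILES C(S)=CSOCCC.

Molecular formula from the SMILES: C5H10OS2.
DoU = (2C + 2 + N − H − X)/2 = (2·5 + 2 + 0 − 10 − 0)/2 = 2/2 = 1.
(Structurally: 0 ring(s) + 1 π bond(s) = 1.)

1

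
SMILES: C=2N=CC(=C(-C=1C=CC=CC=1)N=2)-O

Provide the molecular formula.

C10H8N2O

Heavy atoms from the SMILES: 10 C, 2 N, 1 O.
Implicit hydrogens by atom environment:
  7 × C (aromatic): 1 H each → 7
  3 × C (aromatic): no H
  2 × N (aromatic): no H
  1 × O: 1 H
  Total hydrogens = 8.
Molecular formula: C10H8N2O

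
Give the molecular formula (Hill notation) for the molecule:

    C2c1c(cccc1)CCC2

Heavy atoms from the SMILES: 10 C.
Implicit hydrogens by atom environment:
  4 × C: 2 H each → 8
  4 × C (aromatic): 1 H each → 4
  2 × C (aromatic): no H
  Total hydrogens = 12.
Molecular formula: C10H12

C10H12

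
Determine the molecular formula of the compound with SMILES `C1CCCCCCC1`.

Heavy atoms from the SMILES: 8 C.
Implicit hydrogens by atom environment:
  8 × C: 2 H each → 16
  Total hydrogens = 16.
Molecular formula: C8H16

C8H16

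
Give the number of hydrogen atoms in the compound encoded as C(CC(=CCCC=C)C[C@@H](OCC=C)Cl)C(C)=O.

Hydrogens are implicit in SMILES; fill each atom to its normal valence:
  8 × C: 2 H each → 16
  4 × C: 1 H each → 4
  2 × C: no H
  2 × O: no H
  1 × C: 3 H
  1 × Cl: no H
  Total hydrogens = 23.

23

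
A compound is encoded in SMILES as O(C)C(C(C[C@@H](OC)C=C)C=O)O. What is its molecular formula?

Heavy atoms from the SMILES: 9 C, 4 O.
Implicit hydrogens by atom environment:
  5 × C: 1 H each → 5
  3 × O: no H
  2 × C: 3 H each → 6
  2 × C: 2 H each → 4
  1 × O: 1 H
  Total hydrogens = 16.
Molecular formula: C9H16O4

C9H16O4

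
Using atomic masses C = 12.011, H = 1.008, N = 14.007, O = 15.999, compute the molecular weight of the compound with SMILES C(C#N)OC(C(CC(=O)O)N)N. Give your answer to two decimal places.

173.17

Molecular formula: C6H11N3O3.
M = 6×12.011 + 11×1.008 + 3×14.007 + 3×15.999 = 173.17 g/mol.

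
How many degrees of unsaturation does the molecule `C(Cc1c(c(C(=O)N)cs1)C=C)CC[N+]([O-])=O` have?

Molecular formula from the SMILES: C11H14N2O3S.
DoU = (2C + 2 + N − H − X)/2 = (2·11 + 2 + 2 − 14 − 0)/2 = 12/2 = 6.
(Structurally: 1 ring(s) + 5 π bond(s) = 6.)

6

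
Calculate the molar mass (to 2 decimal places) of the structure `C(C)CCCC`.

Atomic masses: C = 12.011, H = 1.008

Molecular formula: C6H14.
M = 6×12.011 + 14×1.008 = 86.18 g/mol.

86.18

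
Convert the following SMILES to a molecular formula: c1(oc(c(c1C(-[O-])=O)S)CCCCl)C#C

Heavy atoms from the SMILES: 10 C, 1 Cl, 3 O, 1 S.
Implicit hydrogens by atom environment:
  4 × C (aromatic): no H
  3 × C: 2 H each → 6
  2 × C: no H
  1 × C: 1 H
  1 × Cl: no H
  1 × O (aromatic): no H
  1 × O: no H
  1 × O (charge -1): no H
  1 × S: 1 H
  Total hydrogens = 8.
Net charge -1.
Molecular formula: C10H8ClO3S-

C10H8ClO3S-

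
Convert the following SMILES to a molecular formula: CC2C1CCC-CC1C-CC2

C11H20

Heavy atoms from the SMILES: 11 C.
Implicit hydrogens by atom environment:
  7 × C: 2 H each → 14
  3 × C: 1 H each → 3
  1 × C: 3 H
  Total hydrogens = 20.
Molecular formula: C11H20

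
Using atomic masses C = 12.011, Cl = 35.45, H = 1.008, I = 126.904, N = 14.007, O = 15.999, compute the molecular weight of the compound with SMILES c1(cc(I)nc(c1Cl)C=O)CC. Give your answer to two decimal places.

295.50

Molecular formula: C8H7ClINO.
M = 8×12.011 + 1×35.45 + 7×1.008 + 1×126.904 + 1×14.007 + 1×15.999 = 295.50 g/mol.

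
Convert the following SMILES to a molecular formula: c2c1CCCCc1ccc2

C10H12

Heavy atoms from the SMILES: 10 C.
Implicit hydrogens by atom environment:
  4 × C: 2 H each → 8
  4 × C (aromatic): 1 H each → 4
  2 × C (aromatic): no H
  Total hydrogens = 12.
Molecular formula: C10H12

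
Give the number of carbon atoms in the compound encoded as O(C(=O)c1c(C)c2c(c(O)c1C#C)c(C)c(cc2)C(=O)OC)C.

18

The symbol for carbon appears 18 times in the SMILES. Lowercase c denotes aromatic carbon and counts toward C.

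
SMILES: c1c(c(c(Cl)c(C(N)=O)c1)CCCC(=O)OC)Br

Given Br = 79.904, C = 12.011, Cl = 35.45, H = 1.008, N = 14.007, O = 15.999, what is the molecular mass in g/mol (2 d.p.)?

Molecular formula: C12H13BrClNO3.
M = 1×79.904 + 12×12.011 + 1×35.45 + 13×1.008 + 1×14.007 + 3×15.999 = 334.59 g/mol.

334.59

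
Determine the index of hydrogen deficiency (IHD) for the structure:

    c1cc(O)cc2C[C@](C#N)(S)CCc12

Molecular formula from the SMILES: C11H11NOS.
DoU = (2C + 2 + N − H − X)/2 = (2·11 + 2 + 1 − 11 − 0)/2 = 14/2 = 7.
(Structurally: 2 ring(s) + 5 π bond(s) = 7.)

7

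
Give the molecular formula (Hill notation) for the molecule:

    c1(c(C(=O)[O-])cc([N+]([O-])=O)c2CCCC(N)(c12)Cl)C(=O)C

Heavy atoms from the SMILES: 13 C, 1 Cl, 2 N, 5 O.
Implicit hydrogens by atom environment:
  5 × C (aromatic): no H
  3 × C: 2 H each → 6
  3 × C: no H
  3 × O: no H
  2 × O (charge -1): no H
  1 × C: 3 H
  1 × C (aromatic): 1 H
  1 × Cl: no H
  1 × N: 2 H
  1 × N (charge +1): no H
  Total hydrogens = 12.
Net charge -1.
Molecular formula: C13H12ClN2O5-

C13H12ClN2O5-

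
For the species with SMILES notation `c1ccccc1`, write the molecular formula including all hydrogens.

C6H6

Heavy atoms from the SMILES: 6 C.
Implicit hydrogens by atom environment:
  6 × C (aromatic): 1 H each → 6
  Total hydrogens = 6.
Molecular formula: C6H6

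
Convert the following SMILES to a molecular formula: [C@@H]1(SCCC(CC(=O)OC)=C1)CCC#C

Heavy atoms from the SMILES: 12 C, 2 O, 1 S.
Implicit hydrogens by atom environment:
  5 × C: 2 H each → 10
  3 × C: 1 H each → 3
  3 × C: no H
  2 × O: no H
  1 × C: 3 H
  1 × S: no H
  Total hydrogens = 16.
Molecular formula: C12H16O2S

C12H16O2S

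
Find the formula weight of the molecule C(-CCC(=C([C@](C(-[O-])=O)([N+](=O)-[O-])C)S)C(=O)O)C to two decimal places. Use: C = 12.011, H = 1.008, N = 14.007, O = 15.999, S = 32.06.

Molecular formula: C10H14NO6S-.
M = 10×12.011 + 14×1.008 + 1×14.007 + 6×15.999 + 1×32.06 = 276.28 g/mol.

276.28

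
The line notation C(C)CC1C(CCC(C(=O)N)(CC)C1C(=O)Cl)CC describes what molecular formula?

C15H26ClNO2

Heavy atoms from the SMILES: 15 C, 1 Cl, 1 N, 2 O.
Implicit hydrogens by atom environment:
  6 × C: 2 H each → 12
  3 × C: 3 H each → 9
  3 × C: 1 H each → 3
  3 × C: no H
  2 × O: no H
  1 × Cl: no H
  1 × N: 2 H
  Total hydrogens = 26.
Molecular formula: C15H26ClNO2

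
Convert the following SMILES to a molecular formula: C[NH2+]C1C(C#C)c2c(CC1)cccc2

C13H16N+

Heavy atoms from the SMILES: 13 C, 1 N.
Implicit hydrogens by atom environment:
  4 × C (aromatic): 1 H each → 4
  3 × C: 1 H each → 3
  2 × C: 2 H each → 4
  2 × C (aromatic): no H
  1 × C: 3 H
  1 × C: no H
  1 × N (charge +1): 2 H
  Total hydrogens = 16.
Net charge +1.
Molecular formula: C13H16N+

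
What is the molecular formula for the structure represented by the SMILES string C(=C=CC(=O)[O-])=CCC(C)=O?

Heavy atoms from the SMILES: 8 C, 3 O.
Implicit hydrogens by atom environment:
  4 × C: no H
  2 × C: 1 H each → 2
  2 × O: no H
  1 × C: 3 H
  1 × C: 2 H
  1 × O (charge -1): no H
  Total hydrogens = 7.
Net charge -1.
Molecular formula: C8H7O3-

C8H7O3-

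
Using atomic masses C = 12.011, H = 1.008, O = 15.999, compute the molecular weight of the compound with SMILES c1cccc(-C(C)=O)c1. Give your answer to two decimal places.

120.15

Molecular formula: C8H8O.
M = 8×12.011 + 8×1.008 + 1×15.999 = 120.15 g/mol.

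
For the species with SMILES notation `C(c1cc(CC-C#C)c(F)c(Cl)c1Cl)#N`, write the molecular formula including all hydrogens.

C11H6Cl2FN

Heavy atoms from the SMILES: 11 C, 2 Cl, 1 F, 1 N.
Implicit hydrogens by atom environment:
  5 × C (aromatic): no H
  2 × C: 2 H each → 4
  2 × C: no H
  2 × Cl: no H
  1 × C (aromatic): 1 H
  1 × C: 1 H
  1 × F: no H
  1 × N: no H
  Total hydrogens = 6.
Molecular formula: C11H6Cl2FN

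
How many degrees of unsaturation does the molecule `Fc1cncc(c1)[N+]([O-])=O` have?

5

Molecular formula from the SMILES: C5H3FN2O2.
DoU = (2C + 2 + N − H − X)/2 = (2·5 + 2 + 2 − 3 − 1)/2 = 10/2 = 5.
(Structurally: 1 ring(s) + 4 π bond(s) = 5.)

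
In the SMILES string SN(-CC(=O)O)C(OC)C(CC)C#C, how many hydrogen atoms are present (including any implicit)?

Hydrogens are implicit in SMILES; fill each atom to its normal valence:
  3 × C: 1 H each → 3
  2 × C: 3 H each → 6
  2 × C: 2 H each → 4
  2 × C: no H
  2 × O: no H
  1 × N: no H
  1 × O: 1 H
  1 × S: 1 H
  Total hydrogens = 15.

15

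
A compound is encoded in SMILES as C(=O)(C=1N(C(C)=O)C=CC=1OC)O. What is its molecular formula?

C8H9NO4

Heavy atoms from the SMILES: 8 C, 1 N, 4 O.
Implicit hydrogens by atom environment:
  3 × O: no H
  2 × C: 3 H each → 6
  2 × C (aromatic): 1 H each → 2
  2 × C (aromatic): no H
  2 × C: no H
  1 × N (aromatic): no H
  1 × O: 1 H
  Total hydrogens = 9.
Molecular formula: C8H9NO4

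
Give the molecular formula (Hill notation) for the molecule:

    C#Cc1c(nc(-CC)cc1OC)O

C10H11NO2

Heavy atoms from the SMILES: 10 C, 1 N, 2 O.
Implicit hydrogens by atom environment:
  4 × C (aromatic): no H
  2 × C: 3 H each → 6
  1 × C: 2 H
  1 × C (aromatic): 1 H
  1 × C: 1 H
  1 × C: no H
  1 × N (aromatic): no H
  1 × O: 1 H
  1 × O: no H
  Total hydrogens = 11.
Molecular formula: C10H11NO2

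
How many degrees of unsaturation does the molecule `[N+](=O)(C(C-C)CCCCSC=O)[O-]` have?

2

Molecular formula from the SMILES: C8H15NO3S.
DoU = (2C + 2 + N − H − X)/2 = (2·8 + 2 + 1 − 15 − 0)/2 = 4/2 = 2.
(Structurally: 0 ring(s) + 2 π bond(s) = 2.)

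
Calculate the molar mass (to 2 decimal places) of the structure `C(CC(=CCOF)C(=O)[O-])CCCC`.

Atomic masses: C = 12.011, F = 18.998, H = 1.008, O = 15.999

Molecular formula: C10H16FO3-.
M = 10×12.011 + 1×18.998 + 16×1.008 + 3×15.999 = 203.23 g/mol.

203.23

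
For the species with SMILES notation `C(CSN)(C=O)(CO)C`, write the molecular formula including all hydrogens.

Heavy atoms from the SMILES: 5 C, 1 N, 2 O, 1 S.
Implicit hydrogens by atom environment:
  2 × C: 2 H each → 4
  1 × C: 3 H
  1 × C: 1 H
  1 × C: no H
  1 × N: 2 H
  1 × O: 1 H
  1 × O: no H
  1 × S: no H
  Total hydrogens = 11.
Molecular formula: C5H11NO2S

C5H11NO2S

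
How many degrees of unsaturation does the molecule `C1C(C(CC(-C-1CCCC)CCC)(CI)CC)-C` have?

Molecular formula from the SMILES: C17H33I.
DoU = (2C + 2 + N − H − X)/2 = (2·17 + 2 + 0 − 33 − 1)/2 = 2/2 = 1.
(Structurally: 1 ring(s) + 0 π bond(s) = 1.)

1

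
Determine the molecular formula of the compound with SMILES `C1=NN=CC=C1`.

Heavy atoms from the SMILES: 4 C, 2 N.
Implicit hydrogens by atom environment:
  4 × C (aromatic): 1 H each → 4
  2 × N (aromatic): no H
  Total hydrogens = 4.
Molecular formula: C4H4N2

C4H4N2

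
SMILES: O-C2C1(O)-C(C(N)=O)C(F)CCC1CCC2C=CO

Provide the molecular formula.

Heavy atoms from the SMILES: 13 C, 1 F, 1 N, 4 O.
Implicit hydrogens by atom environment:
  7 × C: 1 H each → 7
  4 × C: 2 H each → 8
  3 × O: 1 H each → 3
  2 × C: no H
  1 × F: no H
  1 × N: 2 H
  1 × O: no H
  Total hydrogens = 20.
Molecular formula: C13H20FNO4

C13H20FNO4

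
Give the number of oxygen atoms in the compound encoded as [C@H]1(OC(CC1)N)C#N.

The symbol for oxygen appears 1 time in the SMILES.

1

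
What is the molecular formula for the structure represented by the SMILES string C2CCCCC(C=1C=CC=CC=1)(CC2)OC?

Heavy atoms from the SMILES: 15 C, 1 O.
Implicit hydrogens by atom environment:
  7 × C: 2 H each → 14
  5 × C (aromatic): 1 H each → 5
  1 × C: 3 H
  1 × C: no H
  1 × C (aromatic): no H
  1 × O: no H
  Total hydrogens = 22.
Molecular formula: C15H22O

C15H22O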